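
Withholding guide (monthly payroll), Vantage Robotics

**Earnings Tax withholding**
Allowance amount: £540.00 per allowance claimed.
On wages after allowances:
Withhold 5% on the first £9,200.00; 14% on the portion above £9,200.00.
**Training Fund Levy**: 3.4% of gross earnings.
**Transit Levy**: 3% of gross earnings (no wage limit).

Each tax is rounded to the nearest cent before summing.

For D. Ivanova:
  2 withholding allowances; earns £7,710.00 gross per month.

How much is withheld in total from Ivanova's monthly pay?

Earnings Tax: taxable = £7,710.00 − 2×£540.00 = £6,630.00
  5% × £6,630.00 = £331.50
Training Fund Levy: 3.4% × £7,710.00 = £262.14
Transit Levy: 3% × £7,710.00 = £231.30
Total: £331.50 + £262.14 + £231.30 = £824.94

£824.94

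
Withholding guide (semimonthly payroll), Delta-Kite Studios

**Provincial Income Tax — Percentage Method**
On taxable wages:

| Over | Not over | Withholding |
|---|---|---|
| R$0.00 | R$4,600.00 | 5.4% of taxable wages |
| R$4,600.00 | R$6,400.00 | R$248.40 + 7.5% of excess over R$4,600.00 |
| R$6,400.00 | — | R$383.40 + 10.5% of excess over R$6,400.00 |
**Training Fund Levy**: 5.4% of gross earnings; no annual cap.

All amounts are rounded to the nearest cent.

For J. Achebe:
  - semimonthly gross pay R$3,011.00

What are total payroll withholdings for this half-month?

Provincial Income Tax: taxable = R$3,011.00
  5.4% × R$3,011.00 = R$162.59
Training Fund Levy: 5.4% × R$3,011.00 = R$162.59
Total: R$162.59 + R$162.59 = R$325.18

R$325.18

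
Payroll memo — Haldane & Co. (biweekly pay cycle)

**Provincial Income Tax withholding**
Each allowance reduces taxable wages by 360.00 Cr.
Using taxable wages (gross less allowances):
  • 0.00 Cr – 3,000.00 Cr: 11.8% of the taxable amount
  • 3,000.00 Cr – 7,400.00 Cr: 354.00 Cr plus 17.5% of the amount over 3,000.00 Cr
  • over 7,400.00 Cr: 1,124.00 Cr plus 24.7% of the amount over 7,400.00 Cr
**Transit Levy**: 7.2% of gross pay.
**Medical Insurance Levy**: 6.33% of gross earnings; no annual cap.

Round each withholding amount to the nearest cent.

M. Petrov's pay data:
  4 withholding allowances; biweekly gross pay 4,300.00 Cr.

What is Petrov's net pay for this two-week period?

Provincial Income Tax: taxable = 4,300.00 Cr − 4×360.00 Cr = 2,860.00 Cr
  11.8% × 2,860.00 Cr = 337.48 Cr
Transit Levy: 7.2% × 4,300.00 Cr = 309.60 Cr
Medical Insurance Levy: 6.33% × 4,300.00 Cr = 272.19 Cr
Total withheld: 337.48 Cr + 309.60 Cr + 272.19 Cr = 919.27 Cr
Net pay: 4,300.00 Cr − 919.27 Cr = 3,380.73 Cr

3,380.73 Cr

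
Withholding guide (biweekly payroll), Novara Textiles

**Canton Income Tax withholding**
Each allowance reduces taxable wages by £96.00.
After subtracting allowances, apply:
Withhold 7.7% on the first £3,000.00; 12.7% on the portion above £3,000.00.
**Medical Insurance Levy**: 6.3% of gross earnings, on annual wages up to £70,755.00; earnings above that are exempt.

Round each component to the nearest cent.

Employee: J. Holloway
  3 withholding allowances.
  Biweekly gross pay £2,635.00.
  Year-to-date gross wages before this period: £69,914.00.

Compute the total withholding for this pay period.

Canton Income Tax: taxable = £2,635.00 − 3×£96.00 = £2,347.00
  7.7% × £2,347.00 = £180.72
Medical Insurance Levy: cap £70,755.00 − YTD £69,914.00 = £841.00 subject; 6.3% × £841.00 = £52.98
Total: £180.72 + £52.98 = £233.70

£233.70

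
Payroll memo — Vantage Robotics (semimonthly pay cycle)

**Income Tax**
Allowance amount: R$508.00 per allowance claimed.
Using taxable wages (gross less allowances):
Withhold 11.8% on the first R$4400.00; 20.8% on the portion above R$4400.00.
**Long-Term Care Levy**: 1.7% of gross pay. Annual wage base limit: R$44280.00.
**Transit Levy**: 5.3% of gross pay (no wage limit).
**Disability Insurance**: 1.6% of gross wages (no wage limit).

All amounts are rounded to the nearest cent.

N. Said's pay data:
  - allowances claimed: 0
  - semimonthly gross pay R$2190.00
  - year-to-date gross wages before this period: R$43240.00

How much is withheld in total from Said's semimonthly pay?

Income Tax: taxable = R$2190.00
  11.8% × R$2190.00 = R$258.42
Long-Term Care Levy: cap R$44280.00 − YTD R$43240.00 = R$1040.00 subject; 1.7% × R$1040.00 = R$17.68
Transit Levy: 5.3% × R$2190.00 = R$116.07
Disability Insurance: 1.6% × R$2190.00 = R$35.04
Total: R$258.42 + R$17.68 + R$116.07 + R$35.04 = R$427.21

R$427.21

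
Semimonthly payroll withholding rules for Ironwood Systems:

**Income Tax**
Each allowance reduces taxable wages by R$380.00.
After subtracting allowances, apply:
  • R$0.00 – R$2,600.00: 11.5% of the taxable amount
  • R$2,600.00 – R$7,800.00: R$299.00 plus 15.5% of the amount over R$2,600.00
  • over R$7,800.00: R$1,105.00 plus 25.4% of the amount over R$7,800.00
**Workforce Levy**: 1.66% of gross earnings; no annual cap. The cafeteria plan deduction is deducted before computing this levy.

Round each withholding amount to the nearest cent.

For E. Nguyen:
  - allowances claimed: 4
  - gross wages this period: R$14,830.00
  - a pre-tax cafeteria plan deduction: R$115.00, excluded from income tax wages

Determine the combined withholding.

R$2,719.60

Income Tax: taxable = R$14,830.00 − R$115.00 − 4×R$380.00 = R$13,195.00
  R$1,105.00 + 25.4% × (R$13,195.00 − R$7,800.00) = R$1,105.00 + 25.4% × R$5,395.00 = R$2,475.33
Workforce Levy: 1.66% × R$14,715.00 = R$244.27
Total: R$2,475.33 + R$244.27 = R$2,719.60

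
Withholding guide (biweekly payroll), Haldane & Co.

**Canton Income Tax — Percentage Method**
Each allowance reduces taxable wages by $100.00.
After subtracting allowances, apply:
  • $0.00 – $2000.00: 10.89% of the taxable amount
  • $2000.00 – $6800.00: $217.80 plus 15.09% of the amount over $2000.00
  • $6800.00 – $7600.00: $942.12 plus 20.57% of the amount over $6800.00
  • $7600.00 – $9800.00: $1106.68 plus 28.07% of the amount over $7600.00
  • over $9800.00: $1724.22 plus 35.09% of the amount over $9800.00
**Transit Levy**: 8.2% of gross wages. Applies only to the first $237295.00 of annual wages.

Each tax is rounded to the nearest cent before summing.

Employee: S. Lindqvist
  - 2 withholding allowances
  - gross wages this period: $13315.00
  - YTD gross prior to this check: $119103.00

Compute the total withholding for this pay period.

$3979.28

Canton Income Tax: taxable = $13315.00 − 2×$100.00 = $13115.00
  $1724.22 + 35.09% × ($13115.00 − $9800.00) = $1724.22 + 35.09% × $3315.00 = $2887.45
Transit Levy: 8.2% × $13315.00 = $1091.83
Total: $2887.45 + $1091.83 = $3979.28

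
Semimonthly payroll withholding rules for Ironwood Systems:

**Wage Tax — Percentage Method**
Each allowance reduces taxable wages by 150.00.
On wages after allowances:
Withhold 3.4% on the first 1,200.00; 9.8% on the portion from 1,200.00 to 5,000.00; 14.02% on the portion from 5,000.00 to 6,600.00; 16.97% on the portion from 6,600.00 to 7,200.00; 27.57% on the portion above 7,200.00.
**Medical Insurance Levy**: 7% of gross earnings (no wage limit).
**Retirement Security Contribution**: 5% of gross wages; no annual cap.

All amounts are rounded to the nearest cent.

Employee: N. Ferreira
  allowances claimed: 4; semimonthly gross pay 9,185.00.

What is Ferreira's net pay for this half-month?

Wage Tax: taxable = 9,185.00 − 4×150.00 = 8,585.00
  739.34 + 27.57% × (8,585.00 − 7,200.00) = 739.34 + 27.57% × 1,385.00 = 1,121.18
Medical Insurance Levy: 7% × 9,185.00 = 642.95
Retirement Security Contribution: 5% × 9,185.00 = 459.25
Total withheld: 1,121.18 + 642.95 + 459.25 = 2,223.38
Net pay: 9,185.00 − 2,223.38 = 6,961.62

6,961.62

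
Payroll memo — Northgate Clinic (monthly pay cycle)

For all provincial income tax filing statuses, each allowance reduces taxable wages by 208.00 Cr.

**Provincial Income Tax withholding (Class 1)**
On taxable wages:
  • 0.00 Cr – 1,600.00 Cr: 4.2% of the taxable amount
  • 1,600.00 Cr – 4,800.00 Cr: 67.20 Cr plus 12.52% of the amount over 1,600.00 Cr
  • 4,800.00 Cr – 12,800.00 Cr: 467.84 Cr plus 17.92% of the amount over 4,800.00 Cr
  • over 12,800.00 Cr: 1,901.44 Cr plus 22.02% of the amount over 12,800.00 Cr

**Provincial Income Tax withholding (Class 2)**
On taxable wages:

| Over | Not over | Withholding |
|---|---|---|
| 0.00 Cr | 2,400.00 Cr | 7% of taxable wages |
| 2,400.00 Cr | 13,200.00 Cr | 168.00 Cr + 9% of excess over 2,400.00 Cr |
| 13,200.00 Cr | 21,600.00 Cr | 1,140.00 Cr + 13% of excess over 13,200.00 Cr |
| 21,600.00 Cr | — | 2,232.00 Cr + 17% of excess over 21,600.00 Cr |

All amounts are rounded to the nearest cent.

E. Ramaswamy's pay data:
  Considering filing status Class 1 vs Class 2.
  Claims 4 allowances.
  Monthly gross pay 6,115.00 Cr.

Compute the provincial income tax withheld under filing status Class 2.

Provincial Income Tax (Class 2): taxable = 6,115.00 Cr − 4×208.00 Cr = 5,283.00 Cr
  168.00 Cr + 9% × (5,283.00 Cr − 2,400.00 Cr) = 168.00 Cr + 9% × 2,883.00 Cr = 427.47 Cr

427.47 Cr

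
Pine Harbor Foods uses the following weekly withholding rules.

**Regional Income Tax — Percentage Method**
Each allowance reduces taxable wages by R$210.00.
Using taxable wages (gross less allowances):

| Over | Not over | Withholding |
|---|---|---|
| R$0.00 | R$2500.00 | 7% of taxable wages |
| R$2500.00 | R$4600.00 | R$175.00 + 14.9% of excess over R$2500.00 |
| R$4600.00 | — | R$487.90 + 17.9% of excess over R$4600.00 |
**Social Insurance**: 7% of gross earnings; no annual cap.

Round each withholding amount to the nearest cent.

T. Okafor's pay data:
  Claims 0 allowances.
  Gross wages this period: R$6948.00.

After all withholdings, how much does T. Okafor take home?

R$5553.45

Regional Income Tax: taxable = R$6948.00
  R$487.90 + 17.9% × (R$6948.00 − R$4600.00) = R$487.90 + 17.9% × R$2348.00 = R$908.19
Social Insurance: 7% × R$6948.00 = R$486.36
Total withheld: R$908.19 + R$486.36 = R$1394.55
Net pay: R$6948.00 − R$1394.55 = R$5553.45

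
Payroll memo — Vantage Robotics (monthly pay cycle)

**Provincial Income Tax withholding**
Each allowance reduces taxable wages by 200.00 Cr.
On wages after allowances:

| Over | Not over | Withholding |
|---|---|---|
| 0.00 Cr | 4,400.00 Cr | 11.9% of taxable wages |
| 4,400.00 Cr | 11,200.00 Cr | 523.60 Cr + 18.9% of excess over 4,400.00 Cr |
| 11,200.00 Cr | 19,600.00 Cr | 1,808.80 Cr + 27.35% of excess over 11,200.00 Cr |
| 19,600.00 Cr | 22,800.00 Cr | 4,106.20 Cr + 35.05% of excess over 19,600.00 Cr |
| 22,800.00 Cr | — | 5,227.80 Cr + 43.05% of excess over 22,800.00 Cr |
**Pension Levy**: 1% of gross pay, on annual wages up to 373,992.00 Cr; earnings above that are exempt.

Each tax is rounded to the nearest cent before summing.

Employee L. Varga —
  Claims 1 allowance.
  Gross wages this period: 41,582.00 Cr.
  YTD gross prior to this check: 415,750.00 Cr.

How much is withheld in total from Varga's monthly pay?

Provincial Income Tax: taxable = 41,582.00 Cr − 1×200.00 Cr = 41,382.00 Cr
  5,227.80 Cr + 43.05% × (41,382.00 Cr − 22,800.00 Cr) = 5,227.80 Cr + 43.05% × 18,582.00 Cr = 13,227.35 Cr
Pension Levy: YTD 415,750.00 Cr ≥ cap 373,992.00 Cr → 0.00 Cr
Total: 13,227.35 Cr + 0.00 Cr = 13,227.35 Cr

13,227.35 Cr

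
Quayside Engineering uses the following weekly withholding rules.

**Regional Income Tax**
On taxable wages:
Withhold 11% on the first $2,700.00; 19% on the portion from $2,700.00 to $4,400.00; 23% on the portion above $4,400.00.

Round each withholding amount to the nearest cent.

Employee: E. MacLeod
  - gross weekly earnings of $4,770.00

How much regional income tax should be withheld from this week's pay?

Regional Income Tax: taxable = $4,770.00
  $620.00 + 23% × ($4,770.00 − $4,400.00) = $620.00 + 23% × $370.00 = $705.10

$705.10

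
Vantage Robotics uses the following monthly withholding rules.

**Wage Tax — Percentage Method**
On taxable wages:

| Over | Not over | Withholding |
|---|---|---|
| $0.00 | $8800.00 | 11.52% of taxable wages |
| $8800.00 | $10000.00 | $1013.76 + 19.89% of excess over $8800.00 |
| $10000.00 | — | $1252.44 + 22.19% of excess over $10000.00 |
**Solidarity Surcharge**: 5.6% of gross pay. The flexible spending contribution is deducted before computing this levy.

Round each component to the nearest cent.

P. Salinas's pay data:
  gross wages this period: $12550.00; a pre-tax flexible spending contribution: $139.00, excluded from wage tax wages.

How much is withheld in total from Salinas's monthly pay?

Wage Tax: taxable = $12550.00 − $139.00 = $12411.00
  $1252.44 + 22.19% × ($12411.00 − $10000.00) = $1252.44 + 22.19% × $2411.00 = $1787.44
Solidarity Surcharge: 5.6% × $12411.00 = $695.02
Total: $1787.44 + $695.02 = $2482.46

$2482.46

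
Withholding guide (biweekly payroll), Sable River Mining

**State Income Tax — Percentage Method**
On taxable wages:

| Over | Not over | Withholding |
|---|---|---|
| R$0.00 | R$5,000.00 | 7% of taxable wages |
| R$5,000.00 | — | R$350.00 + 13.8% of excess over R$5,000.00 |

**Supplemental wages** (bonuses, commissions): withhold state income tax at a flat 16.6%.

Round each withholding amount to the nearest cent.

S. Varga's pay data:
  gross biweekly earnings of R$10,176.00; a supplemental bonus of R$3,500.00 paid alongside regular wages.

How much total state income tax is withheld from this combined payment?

R$1,645.29

State Income Tax: taxable = R$10,176.00
  R$350.00 + 13.8% × (R$10,176.00 − R$5,000.00) = R$350.00 + 13.8% × R$5,176.00 = R$1,064.29
Supplemental (16.6% flat on bonus): 16.6% × R$3,500.00 = R$581.00
Total state income tax: R$1,064.29 + R$581.00 = R$1,645.29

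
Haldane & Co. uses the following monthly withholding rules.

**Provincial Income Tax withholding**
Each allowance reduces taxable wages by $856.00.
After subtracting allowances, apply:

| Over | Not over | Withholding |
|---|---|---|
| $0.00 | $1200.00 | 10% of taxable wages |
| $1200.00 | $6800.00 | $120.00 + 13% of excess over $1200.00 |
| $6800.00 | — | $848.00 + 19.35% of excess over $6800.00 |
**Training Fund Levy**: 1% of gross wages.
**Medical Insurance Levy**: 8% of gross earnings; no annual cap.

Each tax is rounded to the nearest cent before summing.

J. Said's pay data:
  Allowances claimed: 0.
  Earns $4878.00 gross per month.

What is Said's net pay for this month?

$3840.84

Provincial Income Tax: taxable = $4878.00
  $120.00 + 13% × ($4878.00 − $1200.00) = $120.00 + 13% × $3678.00 = $598.14
Training Fund Levy: 1% × $4878.00 = $48.78
Medical Insurance Levy: 8% × $4878.00 = $390.24
Total withheld: $598.14 + $48.78 + $390.24 = $1037.16
Net pay: $4878.00 − $1037.16 = $3840.84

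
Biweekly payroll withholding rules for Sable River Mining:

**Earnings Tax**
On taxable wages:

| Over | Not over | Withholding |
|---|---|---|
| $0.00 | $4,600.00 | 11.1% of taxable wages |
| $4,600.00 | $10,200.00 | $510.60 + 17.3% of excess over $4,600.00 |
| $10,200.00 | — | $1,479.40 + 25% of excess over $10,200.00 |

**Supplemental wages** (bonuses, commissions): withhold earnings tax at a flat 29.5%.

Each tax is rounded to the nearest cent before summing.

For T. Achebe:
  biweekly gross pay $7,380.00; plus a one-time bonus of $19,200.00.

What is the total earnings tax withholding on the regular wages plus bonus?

Earnings Tax: taxable = $7,380.00
  $510.60 + 17.3% × ($7,380.00 − $4,600.00) = $510.60 + 17.3% × $2,780.00 = $991.54
Supplemental (29.5% flat on bonus): 29.5% × $19,200.00 = $5,664.00
Total earnings tax: $991.54 + $5,664.00 = $6,655.54

$6,655.54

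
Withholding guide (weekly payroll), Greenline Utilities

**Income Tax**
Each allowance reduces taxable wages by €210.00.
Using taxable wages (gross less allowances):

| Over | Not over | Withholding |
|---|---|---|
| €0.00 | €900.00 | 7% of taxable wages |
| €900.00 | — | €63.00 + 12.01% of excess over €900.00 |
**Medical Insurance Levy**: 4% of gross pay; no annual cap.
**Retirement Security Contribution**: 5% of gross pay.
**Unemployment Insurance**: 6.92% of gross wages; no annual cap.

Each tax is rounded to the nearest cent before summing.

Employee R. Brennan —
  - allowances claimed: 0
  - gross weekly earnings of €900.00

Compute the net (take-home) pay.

€693.72

Income Tax: taxable = €900.00
  7% × €900.00 = €63.00
Medical Insurance Levy: 4% × €900.00 = €36.00
Retirement Security Contribution: 5% × €900.00 = €45.00
Unemployment Insurance: 6.92% × €900.00 = €62.28
Total withheld: €63.00 + €36.00 + €45.00 + €62.28 = €206.28
Net pay: €900.00 − €206.28 = €693.72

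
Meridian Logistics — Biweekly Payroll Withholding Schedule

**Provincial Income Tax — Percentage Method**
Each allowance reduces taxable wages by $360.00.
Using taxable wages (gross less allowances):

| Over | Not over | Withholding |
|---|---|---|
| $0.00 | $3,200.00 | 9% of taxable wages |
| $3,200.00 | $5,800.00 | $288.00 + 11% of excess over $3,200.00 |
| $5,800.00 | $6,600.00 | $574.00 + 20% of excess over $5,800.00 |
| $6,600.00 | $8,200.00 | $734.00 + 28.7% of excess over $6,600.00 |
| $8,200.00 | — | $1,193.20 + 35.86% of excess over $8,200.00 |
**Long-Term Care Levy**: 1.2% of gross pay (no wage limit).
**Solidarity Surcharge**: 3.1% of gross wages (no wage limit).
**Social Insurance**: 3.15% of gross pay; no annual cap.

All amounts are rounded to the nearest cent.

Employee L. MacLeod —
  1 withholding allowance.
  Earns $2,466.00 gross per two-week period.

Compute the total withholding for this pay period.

Provincial Income Tax: taxable = $2,466.00 − 1×$360.00 = $2,106.00
  9% × $2,106.00 = $189.54
Long-Term Care Levy: 1.2% × $2,466.00 = $29.59
Solidarity Surcharge: 3.1% × $2,466.00 = $76.45
Social Insurance: 3.15% × $2,466.00 = $77.68
Total: $189.54 + $29.59 + $76.45 + $77.68 = $373.26

$373.26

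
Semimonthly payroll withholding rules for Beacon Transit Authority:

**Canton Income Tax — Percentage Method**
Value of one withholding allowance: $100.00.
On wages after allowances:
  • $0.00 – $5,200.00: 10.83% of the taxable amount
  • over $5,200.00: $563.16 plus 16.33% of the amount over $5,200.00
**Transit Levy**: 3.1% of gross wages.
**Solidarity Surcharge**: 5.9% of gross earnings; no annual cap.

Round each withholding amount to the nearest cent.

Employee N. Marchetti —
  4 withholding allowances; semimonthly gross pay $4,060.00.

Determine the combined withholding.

Canton Income Tax: taxable = $4,060.00 − 4×$100.00 = $3,660.00
  10.83% × $3,660.00 = $396.38
Transit Levy: 3.1% × $4,060.00 = $125.86
Solidarity Surcharge: 5.9% × $4,060.00 = $239.54
Total: $396.38 + $125.86 + $239.54 = $761.78

$761.78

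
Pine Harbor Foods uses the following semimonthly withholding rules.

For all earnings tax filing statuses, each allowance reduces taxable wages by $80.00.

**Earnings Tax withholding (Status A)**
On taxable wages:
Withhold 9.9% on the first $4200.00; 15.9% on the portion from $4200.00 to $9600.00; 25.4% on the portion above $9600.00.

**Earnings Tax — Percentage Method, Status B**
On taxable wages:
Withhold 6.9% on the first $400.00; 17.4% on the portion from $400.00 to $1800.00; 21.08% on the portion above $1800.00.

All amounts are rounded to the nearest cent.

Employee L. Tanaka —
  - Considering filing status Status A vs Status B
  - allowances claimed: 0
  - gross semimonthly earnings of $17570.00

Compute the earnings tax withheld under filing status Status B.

$3595.52

Earnings Tax (Status B): taxable = $17570.00
  $271.20 + 21.08% × ($17570.00 − $1800.00) = $271.20 + 21.08% × $15770.00 = $3595.52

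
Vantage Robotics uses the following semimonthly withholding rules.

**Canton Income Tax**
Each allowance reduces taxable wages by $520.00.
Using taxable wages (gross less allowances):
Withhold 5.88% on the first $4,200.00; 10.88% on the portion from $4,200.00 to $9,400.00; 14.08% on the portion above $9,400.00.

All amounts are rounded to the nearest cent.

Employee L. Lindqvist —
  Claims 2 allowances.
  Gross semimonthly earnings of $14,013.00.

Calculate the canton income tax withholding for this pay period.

Canton Income Tax: taxable = $14,013.00 − 2×$520.00 = $12,973.00
  $812.72 + 14.08% × ($12,973.00 − $9,400.00) = $812.72 + 14.08% × $3,573.00 = $1,315.80

$1,315.80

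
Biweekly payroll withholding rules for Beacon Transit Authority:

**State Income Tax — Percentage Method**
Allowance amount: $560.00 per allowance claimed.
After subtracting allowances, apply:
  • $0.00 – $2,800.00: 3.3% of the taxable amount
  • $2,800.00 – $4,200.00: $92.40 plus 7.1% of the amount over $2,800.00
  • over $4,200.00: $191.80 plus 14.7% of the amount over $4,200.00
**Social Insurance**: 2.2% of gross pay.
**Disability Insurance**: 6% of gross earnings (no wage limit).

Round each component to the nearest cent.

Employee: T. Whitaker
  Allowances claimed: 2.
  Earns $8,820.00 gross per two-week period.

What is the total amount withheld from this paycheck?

$1,429.54

State Income Tax: taxable = $8,820.00 − 2×$560.00 = $7,700.00
  $191.80 + 14.7% × ($7,700.00 − $4,200.00) = $191.80 + 14.7% × $3,500.00 = $706.30
Social Insurance: 2.2% × $8,820.00 = $194.04
Disability Insurance: 6% × $8,820.00 = $529.20
Total: $706.30 + $194.04 + $529.20 = $1,429.54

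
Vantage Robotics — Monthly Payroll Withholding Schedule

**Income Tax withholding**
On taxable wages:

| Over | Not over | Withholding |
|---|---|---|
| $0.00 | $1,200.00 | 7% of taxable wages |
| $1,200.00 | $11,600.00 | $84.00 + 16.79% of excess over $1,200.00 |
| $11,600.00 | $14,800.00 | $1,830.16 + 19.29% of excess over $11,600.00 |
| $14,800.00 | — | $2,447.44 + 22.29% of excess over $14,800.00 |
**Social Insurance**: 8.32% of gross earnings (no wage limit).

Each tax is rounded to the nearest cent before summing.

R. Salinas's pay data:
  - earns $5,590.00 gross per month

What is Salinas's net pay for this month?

$4,303.83

Income Tax: taxable = $5,590.00
  $84.00 + 16.79% × ($5,590.00 − $1,200.00) = $84.00 + 16.79% × $4,390.00 = $821.08
Social Insurance: 8.32% × $5,590.00 = $465.09
Total withheld: $821.08 + $465.09 = $1,286.17
Net pay: $5,590.00 − $1,286.17 = $4,303.83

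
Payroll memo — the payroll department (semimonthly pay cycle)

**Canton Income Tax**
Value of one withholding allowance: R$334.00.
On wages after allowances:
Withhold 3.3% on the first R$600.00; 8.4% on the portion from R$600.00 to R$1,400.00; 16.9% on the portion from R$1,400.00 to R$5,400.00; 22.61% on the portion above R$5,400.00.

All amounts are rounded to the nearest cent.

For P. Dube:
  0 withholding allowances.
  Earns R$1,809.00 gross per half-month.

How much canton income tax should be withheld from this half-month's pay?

Canton Income Tax: taxable = R$1,809.00
  R$87.00 + 16.9% × (R$1,809.00 − R$1,400.00) = R$87.00 + 16.9% × R$409.00 = R$156.12

R$156.12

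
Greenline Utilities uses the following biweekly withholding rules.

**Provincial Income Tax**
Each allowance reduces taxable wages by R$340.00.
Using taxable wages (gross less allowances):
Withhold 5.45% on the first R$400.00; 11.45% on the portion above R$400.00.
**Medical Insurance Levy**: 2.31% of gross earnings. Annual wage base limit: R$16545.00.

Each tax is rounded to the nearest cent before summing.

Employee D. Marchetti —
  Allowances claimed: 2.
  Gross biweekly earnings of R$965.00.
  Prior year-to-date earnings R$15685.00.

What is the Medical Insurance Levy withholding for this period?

R$19.87

Medical Insurance Levy: cap R$16545.00 − YTD R$15685.00 = R$860.00 subject; 2.31% × R$860.00 = R$19.87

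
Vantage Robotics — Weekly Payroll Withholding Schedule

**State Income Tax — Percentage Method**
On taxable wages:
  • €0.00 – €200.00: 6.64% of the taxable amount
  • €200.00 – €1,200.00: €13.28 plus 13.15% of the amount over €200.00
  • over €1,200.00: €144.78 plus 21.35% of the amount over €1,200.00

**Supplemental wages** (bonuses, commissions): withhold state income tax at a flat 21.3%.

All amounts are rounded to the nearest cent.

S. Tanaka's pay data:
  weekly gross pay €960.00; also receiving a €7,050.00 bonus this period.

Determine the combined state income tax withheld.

€1,614.87

State Income Tax: taxable = €960.00
  €13.28 + 13.15% × (€960.00 − €200.00) = €13.28 + 13.15% × €760.00 = €113.22
Supplemental (21.3% flat on bonus): 21.3% × €7,050.00 = €1,501.65
Total state income tax: €113.22 + €1,501.65 = €1,614.87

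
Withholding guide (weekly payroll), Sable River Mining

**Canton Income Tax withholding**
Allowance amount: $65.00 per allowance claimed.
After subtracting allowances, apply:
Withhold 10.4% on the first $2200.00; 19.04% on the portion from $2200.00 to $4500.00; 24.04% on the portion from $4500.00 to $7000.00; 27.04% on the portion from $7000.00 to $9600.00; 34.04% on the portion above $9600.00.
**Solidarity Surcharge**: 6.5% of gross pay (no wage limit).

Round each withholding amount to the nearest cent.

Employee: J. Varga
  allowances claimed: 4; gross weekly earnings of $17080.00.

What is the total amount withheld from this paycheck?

Canton Income Tax: taxable = $17080.00 − 4×$65.00 = $16820.00
  $1970.76 + 34.04% × ($16820.00 − $9600.00) = $1970.76 + 34.04% × $7220.00 = $4428.45
Solidarity Surcharge: 6.5% × $17080.00 = $1110.20
Total: $4428.45 + $1110.20 = $5538.65

$5538.65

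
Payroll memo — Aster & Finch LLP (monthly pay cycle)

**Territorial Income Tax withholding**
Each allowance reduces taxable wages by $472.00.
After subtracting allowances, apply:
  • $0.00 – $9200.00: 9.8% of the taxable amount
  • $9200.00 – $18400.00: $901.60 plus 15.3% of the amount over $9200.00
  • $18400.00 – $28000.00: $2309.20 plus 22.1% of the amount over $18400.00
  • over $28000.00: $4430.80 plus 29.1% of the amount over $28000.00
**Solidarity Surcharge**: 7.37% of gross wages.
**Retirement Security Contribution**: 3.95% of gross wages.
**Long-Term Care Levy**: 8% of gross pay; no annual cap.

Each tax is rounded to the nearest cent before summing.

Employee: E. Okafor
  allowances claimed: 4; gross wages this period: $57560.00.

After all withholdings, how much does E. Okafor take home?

$33956.06

Territorial Income Tax: taxable = $57560.00 − 4×$472.00 = $55672.00
  $4430.80 + 29.1% × ($55672.00 − $28000.00) = $4430.80 + 29.1% × $27672.00 = $12483.35
Solidarity Surcharge: 7.37% × $57560.00 = $4242.17
Retirement Security Contribution: 3.95% × $57560.00 = $2273.62
Long-Term Care Levy: 8% × $57560.00 = $4604.80
Total withheld: $12483.35 + $4242.17 + $2273.62 + $4604.80 = $23603.94
Net pay: $57560.00 − $23603.94 = $33956.06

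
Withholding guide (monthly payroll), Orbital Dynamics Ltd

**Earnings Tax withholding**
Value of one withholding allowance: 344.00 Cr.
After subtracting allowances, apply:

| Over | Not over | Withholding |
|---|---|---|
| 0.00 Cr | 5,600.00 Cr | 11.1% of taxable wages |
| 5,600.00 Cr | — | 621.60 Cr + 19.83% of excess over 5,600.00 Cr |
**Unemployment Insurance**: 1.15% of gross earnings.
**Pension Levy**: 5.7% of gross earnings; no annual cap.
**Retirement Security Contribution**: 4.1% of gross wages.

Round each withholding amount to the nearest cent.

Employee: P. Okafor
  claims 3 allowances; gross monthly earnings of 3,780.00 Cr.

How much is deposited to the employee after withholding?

3,061.06 Cr

Earnings Tax: taxable = 3,780.00 Cr − 3×344.00 Cr = 2,748.00 Cr
  11.1% × 2,748.00 Cr = 305.03 Cr
Unemployment Insurance: 1.15% × 3,780.00 Cr = 43.47 Cr
Pension Levy: 5.7% × 3,780.00 Cr = 215.46 Cr
Retirement Security Contribution: 4.1% × 3,780.00 Cr = 154.98 Cr
Total withheld: 305.03 Cr + 43.47 Cr + 215.46 Cr + 154.98 Cr = 718.94 Cr
Net pay: 3,780.00 Cr − 718.94 Cr = 3,061.06 Cr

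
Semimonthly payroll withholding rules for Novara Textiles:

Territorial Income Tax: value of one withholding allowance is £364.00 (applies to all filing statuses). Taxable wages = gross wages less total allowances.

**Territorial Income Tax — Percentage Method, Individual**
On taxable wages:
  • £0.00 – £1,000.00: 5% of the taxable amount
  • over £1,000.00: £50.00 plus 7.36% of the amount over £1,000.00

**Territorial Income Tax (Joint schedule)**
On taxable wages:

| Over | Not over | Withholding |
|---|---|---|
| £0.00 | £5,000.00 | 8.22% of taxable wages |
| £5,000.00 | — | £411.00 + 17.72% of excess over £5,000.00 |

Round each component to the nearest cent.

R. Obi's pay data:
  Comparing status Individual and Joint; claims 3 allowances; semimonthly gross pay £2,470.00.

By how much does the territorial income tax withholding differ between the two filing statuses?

£35.45

Territorial Income Tax (Individual): taxable = £2,470.00 − 3×£364.00 = £1,378.00
  £50.00 + 7.36% × (£1,378.00 − £1,000.00) = £50.00 + 7.36% × £378.00 = £77.82
Territorial Income Tax (Joint): taxable = £2,470.00 − 3×£364.00 = £1,378.00
  8.22% × £1,378.00 = £113.27
Difference: |£77.82 − £113.27| = £35.45 (higher under Joint)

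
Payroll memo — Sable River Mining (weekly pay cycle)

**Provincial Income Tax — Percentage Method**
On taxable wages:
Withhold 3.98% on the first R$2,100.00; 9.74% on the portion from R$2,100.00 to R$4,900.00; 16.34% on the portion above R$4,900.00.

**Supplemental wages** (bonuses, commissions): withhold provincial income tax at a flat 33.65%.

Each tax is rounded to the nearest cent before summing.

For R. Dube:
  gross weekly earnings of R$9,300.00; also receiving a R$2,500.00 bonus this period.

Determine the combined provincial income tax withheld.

Provincial Income Tax: taxable = R$9,300.00
  R$356.30 + 16.34% × (R$9,300.00 − R$4,900.00) = R$356.30 + 16.34% × R$4,400.00 = R$1,075.26
Supplemental (33.65% flat on bonus): 33.65% × R$2,500.00 = R$841.25
Total provincial income tax: R$1,075.26 + R$841.25 = R$1,916.51

R$1,916.51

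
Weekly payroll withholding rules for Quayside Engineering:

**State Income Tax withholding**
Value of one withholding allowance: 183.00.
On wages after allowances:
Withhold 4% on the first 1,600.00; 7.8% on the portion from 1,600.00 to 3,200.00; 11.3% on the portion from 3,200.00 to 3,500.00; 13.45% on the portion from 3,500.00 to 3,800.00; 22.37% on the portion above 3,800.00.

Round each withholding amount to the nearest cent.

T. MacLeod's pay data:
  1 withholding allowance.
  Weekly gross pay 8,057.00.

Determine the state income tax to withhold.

1,174.40

State Income Tax: taxable = 8,057.00 − 1×183.00 = 7,874.00
  263.05 + 22.37% × (7,874.00 − 3,800.00) = 263.05 + 22.37% × 4,074.00 = 1,174.40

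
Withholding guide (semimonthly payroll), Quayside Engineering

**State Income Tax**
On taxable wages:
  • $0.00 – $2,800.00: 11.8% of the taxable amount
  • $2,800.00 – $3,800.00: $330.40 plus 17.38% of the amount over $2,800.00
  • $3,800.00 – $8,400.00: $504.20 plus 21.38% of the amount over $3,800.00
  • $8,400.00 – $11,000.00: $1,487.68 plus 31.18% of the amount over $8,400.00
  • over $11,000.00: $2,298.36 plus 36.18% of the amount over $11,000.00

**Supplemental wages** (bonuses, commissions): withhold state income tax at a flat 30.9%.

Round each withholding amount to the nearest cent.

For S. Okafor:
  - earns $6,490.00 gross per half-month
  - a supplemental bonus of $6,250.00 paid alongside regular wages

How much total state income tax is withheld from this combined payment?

State Income Tax: taxable = $6,490.00
  $504.20 + 21.38% × ($6,490.00 − $3,800.00) = $504.20 + 21.38% × $2,690.00 = $1,079.32
Supplemental (30.9% flat on bonus): 30.9% × $6,250.00 = $1,931.25
Total state income tax: $1,079.32 + $1,931.25 = $3,010.57

$3,010.57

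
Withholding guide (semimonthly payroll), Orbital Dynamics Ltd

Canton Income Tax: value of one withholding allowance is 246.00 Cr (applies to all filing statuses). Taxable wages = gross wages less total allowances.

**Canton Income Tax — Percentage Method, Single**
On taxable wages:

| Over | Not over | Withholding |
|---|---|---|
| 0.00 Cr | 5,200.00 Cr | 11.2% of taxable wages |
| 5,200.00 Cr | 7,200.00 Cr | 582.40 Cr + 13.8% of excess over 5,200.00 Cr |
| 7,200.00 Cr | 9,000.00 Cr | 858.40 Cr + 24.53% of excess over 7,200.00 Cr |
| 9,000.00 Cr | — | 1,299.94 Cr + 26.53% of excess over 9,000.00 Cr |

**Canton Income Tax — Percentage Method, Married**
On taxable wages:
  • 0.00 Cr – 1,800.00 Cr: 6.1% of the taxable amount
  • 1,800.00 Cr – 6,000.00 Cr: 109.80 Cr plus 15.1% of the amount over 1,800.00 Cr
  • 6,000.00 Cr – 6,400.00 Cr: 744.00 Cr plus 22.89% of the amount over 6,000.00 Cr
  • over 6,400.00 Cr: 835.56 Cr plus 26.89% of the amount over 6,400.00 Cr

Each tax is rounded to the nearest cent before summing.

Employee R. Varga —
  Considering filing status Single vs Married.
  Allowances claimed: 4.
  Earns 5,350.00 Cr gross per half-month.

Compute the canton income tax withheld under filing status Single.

Canton Income Tax (Single): taxable = 5,350.00 Cr − 4×246.00 Cr = 4,366.00 Cr
  11.2% × 4,366.00 Cr = 488.99 Cr

488.99 Cr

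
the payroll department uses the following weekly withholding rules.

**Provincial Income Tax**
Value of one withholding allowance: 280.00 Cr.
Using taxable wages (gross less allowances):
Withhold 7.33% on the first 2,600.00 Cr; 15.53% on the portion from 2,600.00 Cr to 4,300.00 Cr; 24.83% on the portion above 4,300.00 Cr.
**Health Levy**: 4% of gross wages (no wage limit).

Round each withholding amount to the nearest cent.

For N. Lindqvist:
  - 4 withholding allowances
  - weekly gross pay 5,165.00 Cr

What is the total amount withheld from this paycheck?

Provincial Income Tax: taxable = 5,165.00 Cr − 4×280.00 Cr = 4,045.00 Cr
  190.58 Cr + 15.53% × (4,045.00 Cr − 2,600.00 Cr) = 190.58 Cr + 15.53% × 1,445.00 Cr = 414.99 Cr
Health Levy: 4% × 5,165.00 Cr = 206.60 Cr
Total: 414.99 Cr + 206.60 Cr = 621.59 Cr

621.59 Cr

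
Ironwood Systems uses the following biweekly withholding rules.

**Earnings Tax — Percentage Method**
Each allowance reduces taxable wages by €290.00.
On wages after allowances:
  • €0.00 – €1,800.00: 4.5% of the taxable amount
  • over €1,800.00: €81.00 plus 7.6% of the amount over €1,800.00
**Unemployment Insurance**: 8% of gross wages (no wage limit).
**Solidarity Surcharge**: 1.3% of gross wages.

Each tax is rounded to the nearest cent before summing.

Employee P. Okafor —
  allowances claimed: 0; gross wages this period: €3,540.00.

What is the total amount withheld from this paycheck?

€542.46

Earnings Tax: taxable = €3,540.00
  €81.00 + 7.6% × (€3,540.00 − €1,800.00) = €81.00 + 7.6% × €1,740.00 = €213.24
Unemployment Insurance: 8% × €3,540.00 = €283.20
Solidarity Surcharge: 1.3% × €3,540.00 = €46.02
Total: €213.24 + €283.20 + €46.02 = €542.46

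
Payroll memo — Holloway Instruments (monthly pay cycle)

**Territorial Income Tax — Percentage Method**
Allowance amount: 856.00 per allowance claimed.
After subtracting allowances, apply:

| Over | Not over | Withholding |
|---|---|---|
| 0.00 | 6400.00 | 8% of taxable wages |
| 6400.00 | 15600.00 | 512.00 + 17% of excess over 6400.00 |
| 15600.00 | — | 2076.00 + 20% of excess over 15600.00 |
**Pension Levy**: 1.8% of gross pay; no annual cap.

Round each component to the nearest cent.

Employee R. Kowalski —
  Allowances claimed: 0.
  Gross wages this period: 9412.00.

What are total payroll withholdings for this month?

Territorial Income Tax: taxable = 9412.00
  512.00 + 17% × (9412.00 − 6400.00) = 512.00 + 17% × 3012.00 = 1024.04
Pension Levy: 1.8% × 9412.00 = 169.42
Total: 1024.04 + 169.42 = 1193.46

1193.46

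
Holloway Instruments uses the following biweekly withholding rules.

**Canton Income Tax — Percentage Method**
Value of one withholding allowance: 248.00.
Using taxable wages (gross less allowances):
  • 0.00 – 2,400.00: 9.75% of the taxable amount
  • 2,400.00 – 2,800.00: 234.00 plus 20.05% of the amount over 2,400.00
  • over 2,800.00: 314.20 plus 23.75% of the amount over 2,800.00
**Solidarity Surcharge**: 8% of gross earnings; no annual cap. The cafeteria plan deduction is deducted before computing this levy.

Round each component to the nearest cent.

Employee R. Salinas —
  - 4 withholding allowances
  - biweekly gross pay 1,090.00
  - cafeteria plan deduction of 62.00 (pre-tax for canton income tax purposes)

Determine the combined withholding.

Canton Income Tax: taxable = 1,090.00 − 62.00 − 4×248.00 = 36.00
  9.75% × 36.00 = 3.51
Solidarity Surcharge: 8% × 1,028.00 = 82.24
Total: 3.51 + 82.24 = 85.75

85.75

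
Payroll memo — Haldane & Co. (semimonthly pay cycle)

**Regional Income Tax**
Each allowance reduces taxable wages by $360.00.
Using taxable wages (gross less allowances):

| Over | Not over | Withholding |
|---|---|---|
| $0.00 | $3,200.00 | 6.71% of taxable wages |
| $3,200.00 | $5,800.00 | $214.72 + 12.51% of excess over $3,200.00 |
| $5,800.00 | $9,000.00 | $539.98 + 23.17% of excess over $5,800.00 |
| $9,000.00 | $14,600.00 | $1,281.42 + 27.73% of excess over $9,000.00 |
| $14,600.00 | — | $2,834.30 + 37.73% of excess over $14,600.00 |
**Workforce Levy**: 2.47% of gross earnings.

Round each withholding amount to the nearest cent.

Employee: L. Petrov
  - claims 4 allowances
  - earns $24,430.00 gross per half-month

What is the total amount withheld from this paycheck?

$6,603.27

Regional Income Tax: taxable = $24,430.00 − 4×$360.00 = $22,990.00
  $2,834.30 + 37.73% × ($22,990.00 − $14,600.00) = $2,834.30 + 37.73% × $8,390.00 = $5,999.85
Workforce Levy: 2.47% × $24,430.00 = $603.42
Total: $5,999.85 + $603.42 = $6,603.27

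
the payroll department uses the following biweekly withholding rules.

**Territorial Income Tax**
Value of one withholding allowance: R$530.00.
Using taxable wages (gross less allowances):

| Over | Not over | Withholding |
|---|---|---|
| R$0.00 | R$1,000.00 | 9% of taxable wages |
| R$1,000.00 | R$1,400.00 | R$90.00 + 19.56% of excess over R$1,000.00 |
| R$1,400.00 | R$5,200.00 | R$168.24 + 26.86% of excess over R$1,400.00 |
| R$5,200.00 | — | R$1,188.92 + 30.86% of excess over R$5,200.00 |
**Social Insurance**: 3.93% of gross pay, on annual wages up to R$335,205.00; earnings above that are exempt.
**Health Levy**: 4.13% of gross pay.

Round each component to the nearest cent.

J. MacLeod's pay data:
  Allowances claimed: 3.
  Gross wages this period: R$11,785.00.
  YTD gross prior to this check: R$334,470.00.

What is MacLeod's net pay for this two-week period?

Territorial Income Tax: taxable = R$11,785.00 − 3×R$530.00 = R$10,195.00
  R$1,188.92 + 30.86% × (R$10,195.00 − R$5,200.00) = R$1,188.92 + 30.86% × R$4,995.00 = R$2,730.38
Social Insurance: cap R$335,205.00 − YTD R$334,470.00 = R$735.00 subject; 3.93% × R$735.00 = R$28.89
Health Levy: 4.13% × R$11,785.00 = R$486.72
Total withheld: R$2,730.38 + R$28.89 + R$486.72 = R$3,245.99
Net pay: R$11,785.00 − R$3,245.99 = R$8,539.01

R$8,539.01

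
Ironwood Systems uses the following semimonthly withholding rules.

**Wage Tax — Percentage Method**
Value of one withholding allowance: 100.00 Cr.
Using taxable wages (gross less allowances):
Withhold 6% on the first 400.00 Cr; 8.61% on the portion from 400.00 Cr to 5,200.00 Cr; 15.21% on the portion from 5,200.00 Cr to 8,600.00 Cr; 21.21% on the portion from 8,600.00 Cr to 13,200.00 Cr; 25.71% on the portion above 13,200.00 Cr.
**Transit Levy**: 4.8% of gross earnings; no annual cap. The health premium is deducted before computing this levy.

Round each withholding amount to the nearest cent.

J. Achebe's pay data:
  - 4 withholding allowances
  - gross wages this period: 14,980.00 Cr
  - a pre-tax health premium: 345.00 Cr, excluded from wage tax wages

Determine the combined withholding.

Wage Tax: taxable = 14,980.00 Cr − 345.00 Cr − 4×100.00 Cr = 14,235.00 Cr
  1,930.08 Cr + 25.71% × (14,235.00 Cr − 13,200.00 Cr) = 1,930.08 Cr + 25.71% × 1,035.00 Cr = 2,196.18 Cr
Transit Levy: 4.8% × 14,635.00 Cr = 702.48 Cr
Total: 2,196.18 Cr + 702.48 Cr = 2,898.66 Cr

2,898.66 Cr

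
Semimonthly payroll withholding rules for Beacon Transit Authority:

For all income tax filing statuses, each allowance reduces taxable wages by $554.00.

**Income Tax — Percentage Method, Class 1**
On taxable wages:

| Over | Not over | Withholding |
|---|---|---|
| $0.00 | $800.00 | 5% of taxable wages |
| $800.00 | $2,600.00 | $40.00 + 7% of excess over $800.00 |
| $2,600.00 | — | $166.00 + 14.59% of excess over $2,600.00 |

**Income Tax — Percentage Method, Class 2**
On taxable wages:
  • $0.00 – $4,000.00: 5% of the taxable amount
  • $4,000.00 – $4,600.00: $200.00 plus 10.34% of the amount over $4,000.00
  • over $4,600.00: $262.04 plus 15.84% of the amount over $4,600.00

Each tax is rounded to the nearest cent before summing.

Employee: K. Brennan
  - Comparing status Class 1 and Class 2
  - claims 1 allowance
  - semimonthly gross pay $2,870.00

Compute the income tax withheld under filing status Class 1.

$146.12

Income Tax (Class 1): taxable = $2,870.00 − 1×$554.00 = $2,316.00
  $40.00 + 7% × ($2,316.00 − $800.00) = $40.00 + 7% × $1,516.00 = $146.12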